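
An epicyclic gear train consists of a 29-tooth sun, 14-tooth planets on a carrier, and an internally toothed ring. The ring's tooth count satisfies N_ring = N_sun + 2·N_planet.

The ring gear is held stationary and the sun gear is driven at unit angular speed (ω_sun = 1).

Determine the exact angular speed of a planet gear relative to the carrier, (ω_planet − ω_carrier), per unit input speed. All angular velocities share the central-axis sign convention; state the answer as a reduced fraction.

N_ring = 29 + 2·14 = 57
29(ω_s−ω_c) = −57(ω_r−ω_c),  ω_r=0, ω_s=1
29(1−ω_c) = −57(0−ω_c)  ⇒  86ω_c = 29  ⇒  ω_c = 29/86
sun–planet: 29·(1−29/86) = −14·(ω_p−ω_c)  ⇒  ω_p−ω_c = −(29/14)·(57/86) = -1653/1204

-1653/1204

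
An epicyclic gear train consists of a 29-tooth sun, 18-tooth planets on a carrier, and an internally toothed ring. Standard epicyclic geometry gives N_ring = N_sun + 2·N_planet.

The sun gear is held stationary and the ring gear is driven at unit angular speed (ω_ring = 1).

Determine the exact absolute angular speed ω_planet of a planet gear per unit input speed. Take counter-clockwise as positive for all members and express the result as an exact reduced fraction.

65/36

N_ring = 29 + 2·18 = 65
29(ω_s−ω_c) = −65(ω_r−ω_c),  ω_s=0, ω_r=1
29(0−ω_c) = −65(1−ω_c)  ⇒  94ω_c = 65  ⇒  ω_c = 65/94
sun–planet: 29·(0−65/94) = −18·(ω_p−ω_c)  ⇒  ω_p−ω_c = −(29/18)·(-65/94) = 1885/1692
ω_p = 65/94 + 1885/1692 = 65/36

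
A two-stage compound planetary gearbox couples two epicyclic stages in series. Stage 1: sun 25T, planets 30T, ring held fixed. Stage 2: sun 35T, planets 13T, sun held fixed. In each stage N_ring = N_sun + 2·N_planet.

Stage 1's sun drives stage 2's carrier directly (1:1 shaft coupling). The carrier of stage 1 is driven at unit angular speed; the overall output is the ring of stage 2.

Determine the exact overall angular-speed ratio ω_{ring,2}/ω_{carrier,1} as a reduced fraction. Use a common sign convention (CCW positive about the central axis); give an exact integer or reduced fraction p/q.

Stage 1: N_ring = 25 + 2·30 = 85
Stage 1: 25(ω_s−ω_c) = −85(ω_r−ω_c),  ω_r=0, ω_c=1
Stage 1: ω_s = 1 − (85/25)(0−1) = 22/5
  ⇒ ω_s¹/ω_c¹ = 22/5
Stage 2: N_ring = 35 + 2·13 = 61
Stage 2: 35(ω_s−ω_c) = −61(ω_r−ω_c),  ω_s=0, ω_c=1
Stage 2: ω_r = 1 − (35/61)(0−1) = 96/61
  ⇒ ω_r²/ω_c² = 96/61
Coupling ω_c² = ω_s¹ ⇒ overall = 22/5 × 96/61 = 2112/305

2112/305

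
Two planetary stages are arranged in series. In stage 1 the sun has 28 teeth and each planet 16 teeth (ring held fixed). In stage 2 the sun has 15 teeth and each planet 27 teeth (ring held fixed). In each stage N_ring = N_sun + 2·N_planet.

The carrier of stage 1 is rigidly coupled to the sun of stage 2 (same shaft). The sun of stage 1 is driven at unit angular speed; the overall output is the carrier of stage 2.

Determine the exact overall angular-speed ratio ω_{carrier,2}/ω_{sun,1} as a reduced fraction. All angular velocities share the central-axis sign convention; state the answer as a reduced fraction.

5/88

Stage 1: N_ring = 28 + 2·16 = 60
Stage 1: 28(ω_s−ω_c) = −60(ω_r−ω_c),  ω_r=0, ω_s=1
Stage 1: 28(1−ω_c) = −60(0−ω_c)  ⇒  88ω_c = 28  ⇒  ω_c = 7/22
  ⇒ ω_c¹/ω_s¹ = 7/22
Stage 2: N_ring = 15 + 2·27 = 69
Stage 2: 15(ω_s−ω_c) = −69(ω_r−ω_c),  ω_r=0, ω_s=1
Stage 2: 15(1−ω_c) = −69(0−ω_c)  ⇒  84ω_c = 15  ⇒  ω_c = 5/28
  ⇒ ω_c²/ω_s² = 5/28
Coupling ω_s² = ω_c¹ ⇒ overall = 7/22 × 5/28 = 5/88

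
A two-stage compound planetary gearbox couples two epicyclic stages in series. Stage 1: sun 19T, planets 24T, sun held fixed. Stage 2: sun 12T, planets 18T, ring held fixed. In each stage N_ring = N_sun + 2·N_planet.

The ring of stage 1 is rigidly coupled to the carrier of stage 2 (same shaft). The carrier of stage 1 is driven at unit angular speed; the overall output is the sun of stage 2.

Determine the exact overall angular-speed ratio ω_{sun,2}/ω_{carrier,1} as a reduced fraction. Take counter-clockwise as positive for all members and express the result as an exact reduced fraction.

Stage 1: N_ring = 19 + 2·24 = 67
Stage 1: 19(ω_s−ω_c) = −67(ω_r−ω_c),  ω_s=0, ω_c=1
Stage 1: ω_r = 1 − (19/67)(0−1) = 86/67
  ⇒ ω_r¹/ω_c¹ = 86/67
Stage 2: N_ring = 12 + 2·18 = 48
Stage 2: 12(ω_s−ω_c) = −48(ω_r−ω_c),  ω_r=0, ω_c=1
Stage 2: ω_s = 1 − (48/12)(0−1) = 5
  ⇒ ω_s²/ω_c² = 5
Coupling ω_c² = ω_r¹ ⇒ overall = 86/67 × 5 = 430/67

430/67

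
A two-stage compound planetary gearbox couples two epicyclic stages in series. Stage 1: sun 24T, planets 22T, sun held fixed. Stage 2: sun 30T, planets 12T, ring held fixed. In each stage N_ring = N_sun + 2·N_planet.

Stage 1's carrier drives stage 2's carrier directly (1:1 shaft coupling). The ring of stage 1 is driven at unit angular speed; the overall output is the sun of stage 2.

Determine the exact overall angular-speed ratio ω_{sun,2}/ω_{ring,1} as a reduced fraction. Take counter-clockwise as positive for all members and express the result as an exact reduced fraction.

Stage 1: N_ring = 24 + 2·22 = 68
Stage 1: 24(ω_s−ω_c) = −68(ω_r−ω_c),  ω_s=0, ω_r=1
Stage 1: 24(0−ω_c) = −68(1−ω_c)  ⇒  92ω_c = 68  ⇒  ω_c = 17/23
  ⇒ ω_c¹/ω_r¹ = 17/23
Stage 2: N_ring = 30 + 2·12 = 54
Stage 2: 30(ω_s−ω_c) = −54(ω_r−ω_c),  ω_r=0, ω_c=1
Stage 2: ω_s = 1 − (54/30)(0−1) = 14/5
  ⇒ ω_s²/ω_c² = 14/5
Coupling ω_c² = ω_c¹ ⇒ overall = 17/23 × 14/5 = 238/115

238/115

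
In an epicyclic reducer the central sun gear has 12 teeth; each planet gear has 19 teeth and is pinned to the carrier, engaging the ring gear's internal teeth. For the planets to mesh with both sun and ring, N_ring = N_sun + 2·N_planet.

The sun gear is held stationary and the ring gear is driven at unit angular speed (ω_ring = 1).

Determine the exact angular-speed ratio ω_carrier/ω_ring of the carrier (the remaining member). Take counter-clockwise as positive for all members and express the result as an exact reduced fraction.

N_ring = 12 + 2·19 = 50
12(ω_s−ω_c) = −50(ω_r−ω_c),  ω_s=0, ω_r=1
12(0−ω_c) = −50(1−ω_c)  ⇒  62ω_c = 50  ⇒  ω_c = 25/31
ω_c/ω_r = 25/31

25/31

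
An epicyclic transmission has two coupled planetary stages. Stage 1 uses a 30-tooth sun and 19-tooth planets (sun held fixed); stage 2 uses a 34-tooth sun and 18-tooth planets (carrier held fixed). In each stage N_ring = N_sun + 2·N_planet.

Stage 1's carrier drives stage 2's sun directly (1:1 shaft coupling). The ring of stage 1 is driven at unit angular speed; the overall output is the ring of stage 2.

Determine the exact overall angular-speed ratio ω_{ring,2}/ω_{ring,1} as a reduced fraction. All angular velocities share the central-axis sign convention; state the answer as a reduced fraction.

-578/1715

Stage 1: N_ring = 30 + 2·19 = 68
Stage 1: 30(ω_s−ω_c) = −68(ω_r−ω_c),  ω_s=0, ω_r=1
Stage 1: 30(0−ω_c) = −68(1−ω_c)  ⇒  98ω_c = 68  ⇒  ω_c = 34/49
  ⇒ ω_c¹/ω_r¹ = 34/49
Stage 2: N_ring = 34 + 2·18 = 70
Stage 2: 34(ω_s−ω_c) = −70(ω_r−ω_c),  ω_c=0, ω_s=1
Stage 2: ω_r = 0 − (34/70)(1−0) = -17/35
  ⇒ ω_r²/ω_s² = -17/35
Coupling ω_s² = ω_c¹ ⇒ overall = 34/49 × -17/35 = -578/1715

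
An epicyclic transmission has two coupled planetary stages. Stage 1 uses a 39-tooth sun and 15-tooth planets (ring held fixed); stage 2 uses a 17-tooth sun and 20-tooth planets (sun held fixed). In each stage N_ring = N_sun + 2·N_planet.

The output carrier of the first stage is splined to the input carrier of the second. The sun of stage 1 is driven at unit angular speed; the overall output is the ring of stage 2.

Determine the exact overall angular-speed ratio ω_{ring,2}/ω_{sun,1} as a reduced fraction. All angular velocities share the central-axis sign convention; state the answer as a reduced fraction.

481/1026

Stage 1: N_ring = 39 + 2·15 = 69
Stage 1: 39(ω_s−ω_c) = −69(ω_r−ω_c),  ω_r=0, ω_s=1
Stage 1: 39(1−ω_c) = −69(0−ω_c)  ⇒  108ω_c = 39  ⇒  ω_c = 13/36
  ⇒ ω_c¹/ω_s¹ = 13/36
Stage 2: N_ring = 17 + 2·20 = 57
Stage 2: 17(ω_s−ω_c) = −57(ω_r−ω_c),  ω_s=0, ω_c=1
Stage 2: ω_r = 1 − (17/57)(0−1) = 74/57
  ⇒ ω_r²/ω_c² = 74/57
Coupling ω_c² = ω_c¹ ⇒ overall = 13/36 × 74/57 = 481/1026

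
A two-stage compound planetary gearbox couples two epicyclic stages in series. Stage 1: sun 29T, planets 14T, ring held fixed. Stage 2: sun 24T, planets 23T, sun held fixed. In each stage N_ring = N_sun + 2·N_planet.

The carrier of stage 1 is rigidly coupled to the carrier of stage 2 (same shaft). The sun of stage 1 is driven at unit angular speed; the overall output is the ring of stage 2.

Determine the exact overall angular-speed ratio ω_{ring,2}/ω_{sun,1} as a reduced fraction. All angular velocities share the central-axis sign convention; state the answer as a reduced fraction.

Stage 1: N_ring = 29 + 2·14 = 57
Stage 1: 29(ω_s−ω_c) = −57(ω_r−ω_c),  ω_r=0, ω_s=1
Stage 1: 29(1−ω_c) = −57(0−ω_c)  ⇒  86ω_c = 29  ⇒  ω_c = 29/86
  ⇒ ω_c¹/ω_s¹ = 29/86
Stage 2: N_ring = 24 + 2·23 = 70
Stage 2: 24(ω_s−ω_c) = −70(ω_r−ω_c),  ω_s=0, ω_c=1
Stage 2: ω_r = 1 − (24/70)(0−1) = 47/35
  ⇒ ω_r²/ω_c² = 47/35
Coupling ω_c² = ω_c¹ ⇒ overall = 29/86 × 47/35 = 1363/3010

1363/3010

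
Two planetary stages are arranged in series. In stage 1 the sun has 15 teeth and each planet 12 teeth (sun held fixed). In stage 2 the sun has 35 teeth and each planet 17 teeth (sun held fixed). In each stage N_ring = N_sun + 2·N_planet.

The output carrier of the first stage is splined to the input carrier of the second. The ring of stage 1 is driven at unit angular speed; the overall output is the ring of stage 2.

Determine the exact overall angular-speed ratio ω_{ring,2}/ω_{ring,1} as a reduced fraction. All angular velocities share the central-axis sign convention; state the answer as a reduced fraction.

Stage 1: N_ring = 15 + 2·12 = 39
Stage 1: 15(ω_s−ω_c) = −39(ω_r−ω_c),  ω_s=0, ω_r=1
Stage 1: 15(0−ω_c) = −39(1−ω_c)  ⇒  54ω_c = 39  ⇒  ω_c = 13/18
  ⇒ ω_c¹/ω_r¹ = 13/18
Stage 2: N_ring = 35 + 2·17 = 69
Stage 2: 35(ω_s−ω_c) = −69(ω_r−ω_c),  ω_s=0, ω_c=1
Stage 2: ω_r = 1 − (35/69)(0−1) = 104/69
  ⇒ ω_r²/ω_c² = 104/69
Coupling ω_c² = ω_c¹ ⇒ overall = 13/18 × 104/69 = 676/621

676/621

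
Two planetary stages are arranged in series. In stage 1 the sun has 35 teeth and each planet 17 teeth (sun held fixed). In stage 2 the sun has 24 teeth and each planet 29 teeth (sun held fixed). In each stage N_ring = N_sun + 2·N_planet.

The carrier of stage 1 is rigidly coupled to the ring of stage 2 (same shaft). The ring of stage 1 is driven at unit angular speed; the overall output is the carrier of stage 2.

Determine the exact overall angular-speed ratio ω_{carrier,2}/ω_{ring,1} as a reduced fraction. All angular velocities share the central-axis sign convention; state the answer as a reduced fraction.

Stage 1: N_ring = 35 + 2·17 = 69
Stage 1: 35(ω_s−ω_c) = −69(ω_r−ω_c),  ω_s=0, ω_r=1
Stage 1: 35(0−ω_c) = −69(1−ω_c)  ⇒  104ω_c = 69  ⇒  ω_c = 69/104
  ⇒ ω_c¹/ω_r¹ = 69/104
Stage 2: N_ring = 24 + 2·29 = 82
Stage 2: 24(ω_s−ω_c) = −82(ω_r−ω_c),  ω_s=0, ω_r=1
Stage 2: 24(0−ω_c) = −82(1−ω_c)  ⇒  106ω_c = 82  ⇒  ω_c = 41/53
  ⇒ ω_c²/ω_r² = 41/53
Coupling ω_r² = ω_c¹ ⇒ overall = 69/104 × 41/53 = 2829/5512

2829/5512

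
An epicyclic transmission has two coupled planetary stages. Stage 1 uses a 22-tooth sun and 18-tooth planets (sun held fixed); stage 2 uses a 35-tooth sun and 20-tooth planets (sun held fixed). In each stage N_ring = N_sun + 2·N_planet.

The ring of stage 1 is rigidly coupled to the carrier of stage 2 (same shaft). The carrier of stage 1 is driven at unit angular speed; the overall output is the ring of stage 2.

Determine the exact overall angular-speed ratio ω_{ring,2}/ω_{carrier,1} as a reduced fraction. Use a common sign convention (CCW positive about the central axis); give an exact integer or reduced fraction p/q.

Stage 1: N_ring = 22 + 2·18 = 58
Stage 1: 22(ω_s−ω_c) = −58(ω_r−ω_c),  ω_s=0, ω_c=1
Stage 1: ω_r = 1 − (22/58)(0−1) = 40/29
  ⇒ ω_r¹/ω_c¹ = 40/29
Stage 2: N_ring = 35 + 2·20 = 75
Stage 2: 35(ω_s−ω_c) = −75(ω_r−ω_c),  ω_s=0, ω_c=1
Stage 2: ω_r = 1 − (35/75)(0−1) = 22/15
  ⇒ ω_r²/ω_c² = 22/15
Coupling ω_c² = ω_r¹ ⇒ overall = 40/29 × 22/15 = 176/87

176/87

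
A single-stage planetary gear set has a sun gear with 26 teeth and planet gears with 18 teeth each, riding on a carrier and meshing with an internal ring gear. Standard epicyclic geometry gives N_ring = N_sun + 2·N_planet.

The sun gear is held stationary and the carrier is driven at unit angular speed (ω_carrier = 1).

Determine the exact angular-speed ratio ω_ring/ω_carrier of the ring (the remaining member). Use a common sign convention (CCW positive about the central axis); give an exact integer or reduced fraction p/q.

N_ring = 26 + 2·18 = 62
26(ω_s−ω_c) = −62(ω_r−ω_c),  ω_s=0, ω_c=1
ω_r = 1 − (26/62)(0−1) = 44/31
ω_r/ω_c = 44/31

44/31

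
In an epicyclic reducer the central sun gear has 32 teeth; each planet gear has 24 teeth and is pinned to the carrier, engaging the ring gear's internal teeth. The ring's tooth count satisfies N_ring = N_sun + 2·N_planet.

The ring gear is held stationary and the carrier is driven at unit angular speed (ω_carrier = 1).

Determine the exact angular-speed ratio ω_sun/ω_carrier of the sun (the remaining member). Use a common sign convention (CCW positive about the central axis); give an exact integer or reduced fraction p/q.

7/2

N_ring = 32 + 2·24 = 80
32(ω_s−ω_c) = −80(ω_r−ω_c),  ω_r=0, ω_c=1
ω_s = 1 − (80/32)(0−1) = 7/2
ω_s/ω_c = 7/2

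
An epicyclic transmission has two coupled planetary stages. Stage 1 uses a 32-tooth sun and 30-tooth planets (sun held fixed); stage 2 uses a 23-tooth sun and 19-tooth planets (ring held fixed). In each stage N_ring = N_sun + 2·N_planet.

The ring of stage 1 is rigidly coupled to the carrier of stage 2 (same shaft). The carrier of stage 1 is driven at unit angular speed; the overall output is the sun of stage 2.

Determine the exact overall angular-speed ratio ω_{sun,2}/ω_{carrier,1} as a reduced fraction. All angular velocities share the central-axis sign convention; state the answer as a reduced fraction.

2604/529

Stage 1: N_ring = 32 + 2·30 = 92
Stage 1: 32(ω_s−ω_c) = −92(ω_r−ω_c),  ω_s=0, ω_c=1
Stage 1: ω_r = 1 − (32/92)(0−1) = 31/23
  ⇒ ω_r¹/ω_c¹ = 31/23
Stage 2: N_ring = 23 + 2·19 = 61
Stage 2: 23(ω_s−ω_c) = −61(ω_r−ω_c),  ω_r=0, ω_c=1
Stage 2: ω_s = 1 − (61/23)(0−1) = 84/23
  ⇒ ω_s²/ω_c² = 84/23
Coupling ω_c² = ω_r¹ ⇒ overall = 31/23 × 84/23 = 2604/529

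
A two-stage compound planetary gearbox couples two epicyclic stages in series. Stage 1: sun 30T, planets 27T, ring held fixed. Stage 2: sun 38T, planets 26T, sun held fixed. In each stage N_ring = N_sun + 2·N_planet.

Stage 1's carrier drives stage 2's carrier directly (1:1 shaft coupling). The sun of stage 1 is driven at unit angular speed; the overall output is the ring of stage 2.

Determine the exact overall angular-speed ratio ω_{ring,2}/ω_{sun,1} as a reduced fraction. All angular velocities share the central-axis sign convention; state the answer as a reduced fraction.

64/171

Stage 1: N_ring = 30 + 2·27 = 84
Stage 1: 30(ω_s−ω_c) = −84(ω_r−ω_c),  ω_r=0, ω_s=1
Stage 1: 30(1−ω_c) = −84(0−ω_c)  ⇒  114ω_c = 30  ⇒  ω_c = 5/19
  ⇒ ω_c¹/ω_s¹ = 5/19
Stage 2: N_ring = 38 + 2·26 = 90
Stage 2: 38(ω_s−ω_c) = −90(ω_r−ω_c),  ω_s=0, ω_c=1
Stage 2: ω_r = 1 − (38/90)(0−1) = 64/45
  ⇒ ω_r²/ω_c² = 64/45
Coupling ω_c² = ω_c¹ ⇒ overall = 5/19 × 64/45 = 64/171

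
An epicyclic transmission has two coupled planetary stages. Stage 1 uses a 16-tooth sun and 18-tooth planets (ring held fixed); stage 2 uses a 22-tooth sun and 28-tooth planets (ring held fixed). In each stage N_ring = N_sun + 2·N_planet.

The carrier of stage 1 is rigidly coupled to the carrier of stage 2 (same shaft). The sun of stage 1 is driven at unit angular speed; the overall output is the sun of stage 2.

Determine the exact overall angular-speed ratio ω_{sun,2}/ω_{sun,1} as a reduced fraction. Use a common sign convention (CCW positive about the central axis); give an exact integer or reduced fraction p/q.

200/187

Stage 1: N_ring = 16 + 2·18 = 52
Stage 1: 16(ω_s−ω_c) = −52(ω_r−ω_c),  ω_r=0, ω_s=1
Stage 1: 16(1−ω_c) = −52(0−ω_c)  ⇒  68ω_c = 16  ⇒  ω_c = 4/17
  ⇒ ω_c¹/ω_s¹ = 4/17
Stage 2: N_ring = 22 + 2·28 = 78
Stage 2: 22(ω_s−ω_c) = −78(ω_r−ω_c),  ω_r=0, ω_c=1
Stage 2: ω_s = 1 − (78/22)(0−1) = 50/11
  ⇒ ω_s²/ω_c² = 50/11
Coupling ω_c² = ω_c¹ ⇒ overall = 4/17 × 50/11 = 200/187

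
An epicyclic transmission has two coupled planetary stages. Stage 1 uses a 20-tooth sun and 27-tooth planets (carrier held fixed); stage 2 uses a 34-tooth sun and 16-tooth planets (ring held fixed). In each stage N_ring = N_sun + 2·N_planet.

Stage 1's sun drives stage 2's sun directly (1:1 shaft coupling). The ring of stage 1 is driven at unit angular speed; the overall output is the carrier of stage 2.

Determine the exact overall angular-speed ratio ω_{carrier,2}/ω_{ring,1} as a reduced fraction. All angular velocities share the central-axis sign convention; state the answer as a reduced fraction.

-629/500

Stage 1: N_ring = 20 + 2·27 = 74
Stage 1: 20(ω_s−ω_c) = −74(ω_r−ω_c),  ω_c=0, ω_r=1
Stage 1: ω_s = 0 − (74/20)(1−0) = -37/10
  ⇒ ω_s¹/ω_r¹ = -37/10
Stage 2: N_ring = 34 + 2·16 = 66
Stage 2: 34(ω_s−ω_c) = −66(ω_r−ω_c),  ω_r=0, ω_s=1
Stage 2: 34(1−ω_c) = −66(0−ω_c)  ⇒  100ω_c = 34  ⇒  ω_c = 17/50
  ⇒ ω_c²/ω_s² = 17/50
Coupling ω_s² = ω_s¹ ⇒ overall = -37/10 × 17/50 = -629/500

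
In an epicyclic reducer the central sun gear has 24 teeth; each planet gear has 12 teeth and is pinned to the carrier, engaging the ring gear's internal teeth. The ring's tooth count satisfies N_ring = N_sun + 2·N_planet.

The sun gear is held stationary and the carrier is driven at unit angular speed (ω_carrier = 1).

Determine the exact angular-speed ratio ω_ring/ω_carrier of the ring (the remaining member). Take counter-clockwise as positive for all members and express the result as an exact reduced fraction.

3/2

N_ring = 24 + 2·12 = 48
24(ω_s−ω_c) = −48(ω_r−ω_c),  ω_s=0, ω_c=1
ω_r = 1 − (24/48)(0−1) = 3/2
ω_r/ω_c = 3/2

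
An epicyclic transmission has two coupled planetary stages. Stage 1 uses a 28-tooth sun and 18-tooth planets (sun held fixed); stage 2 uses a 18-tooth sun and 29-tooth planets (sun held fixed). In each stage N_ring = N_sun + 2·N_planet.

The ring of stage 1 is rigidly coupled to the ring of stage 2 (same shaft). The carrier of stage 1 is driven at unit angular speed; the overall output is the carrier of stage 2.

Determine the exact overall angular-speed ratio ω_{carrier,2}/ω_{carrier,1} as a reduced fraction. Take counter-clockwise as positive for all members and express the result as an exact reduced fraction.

437/376

Stage 1: N_ring = 28 + 2·18 = 64
Stage 1: 28(ω_s−ω_c) = −64(ω_r−ω_c),  ω_s=0, ω_c=1
Stage 1: ω_r = 1 − (28/64)(0−1) = 23/16
  ⇒ ω_r¹/ω_c¹ = 23/16
Stage 2: N_ring = 18 + 2·29 = 76
Stage 2: 18(ω_s−ω_c) = −76(ω_r−ω_c),  ω_s=0, ω_r=1
Stage 2: 18(0−ω_c) = −76(1−ω_c)  ⇒  94ω_c = 76  ⇒  ω_c = 38/47
  ⇒ ω_c²/ω_r² = 38/47
Coupling ω_r² = ω_r¹ ⇒ overall = 23/16 × 38/47 = 437/376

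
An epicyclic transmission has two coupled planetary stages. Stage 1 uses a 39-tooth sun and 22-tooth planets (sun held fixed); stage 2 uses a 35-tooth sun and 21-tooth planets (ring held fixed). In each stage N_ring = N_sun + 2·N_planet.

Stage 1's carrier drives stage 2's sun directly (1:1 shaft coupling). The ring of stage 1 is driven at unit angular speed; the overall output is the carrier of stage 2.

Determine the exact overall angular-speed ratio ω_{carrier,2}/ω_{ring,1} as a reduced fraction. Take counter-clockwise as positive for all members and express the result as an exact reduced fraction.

415/1952

Stage 1: N_ring = 39 + 2·22 = 83
Stage 1: 39(ω_s−ω_c) = −83(ω_r−ω_c),  ω_s=0, ω_r=1
Stage 1: 39(0−ω_c) = −83(1−ω_c)  ⇒  122ω_c = 83  ⇒  ω_c = 83/122
  ⇒ ω_c¹/ω_r¹ = 83/122
Stage 2: N_ring = 35 + 2·21 = 77
Stage 2: 35(ω_s−ω_c) = −77(ω_r−ω_c),  ω_r=0, ω_s=1
Stage 2: 35(1−ω_c) = −77(0−ω_c)  ⇒  112ω_c = 35  ⇒  ω_c = 5/16
  ⇒ ω_c²/ω_s² = 5/16
Coupling ω_s² = ω_c¹ ⇒ overall = 83/122 × 5/16 = 415/1952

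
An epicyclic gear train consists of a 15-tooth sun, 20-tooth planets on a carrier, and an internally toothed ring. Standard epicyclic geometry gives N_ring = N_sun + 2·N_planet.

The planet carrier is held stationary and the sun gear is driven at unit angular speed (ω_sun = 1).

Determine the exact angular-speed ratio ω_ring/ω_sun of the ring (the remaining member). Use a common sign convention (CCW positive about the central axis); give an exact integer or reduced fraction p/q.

-3/11

N_ring = 15 + 2·20 = 55
15(ω_s−ω_c) = −55(ω_r−ω_c),  ω_c=0, ω_s=1
ω_r = 0 − (15/55)(1−0) = -3/11
ω_r/ω_s = -3/11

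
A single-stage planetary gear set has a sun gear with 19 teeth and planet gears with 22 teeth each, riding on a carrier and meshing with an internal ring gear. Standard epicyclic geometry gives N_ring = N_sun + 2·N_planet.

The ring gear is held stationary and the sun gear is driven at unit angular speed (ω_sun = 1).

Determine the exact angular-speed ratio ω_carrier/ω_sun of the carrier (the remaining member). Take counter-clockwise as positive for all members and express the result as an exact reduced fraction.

N_ring = 19 + 2·22 = 63
19(ω_s−ω_c) = −63(ω_r−ω_c),  ω_r=0, ω_s=1
19(1−ω_c) = −63(0−ω_c)  ⇒  82ω_c = 19  ⇒  ω_c = 19/82
ω_c/ω_s = 19/82

19/82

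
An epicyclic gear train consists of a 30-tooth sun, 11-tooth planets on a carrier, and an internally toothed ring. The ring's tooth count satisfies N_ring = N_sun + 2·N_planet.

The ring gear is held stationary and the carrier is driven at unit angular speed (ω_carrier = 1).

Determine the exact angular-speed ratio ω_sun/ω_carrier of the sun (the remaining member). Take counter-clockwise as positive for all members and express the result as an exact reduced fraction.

N_ring = 30 + 2·11 = 52
30(ω_s−ω_c) = −52(ω_r−ω_c),  ω_r=0, ω_c=1
ω_s = 1 − (52/30)(0−1) = 41/15
ω_s/ω_c = 41/15

41/15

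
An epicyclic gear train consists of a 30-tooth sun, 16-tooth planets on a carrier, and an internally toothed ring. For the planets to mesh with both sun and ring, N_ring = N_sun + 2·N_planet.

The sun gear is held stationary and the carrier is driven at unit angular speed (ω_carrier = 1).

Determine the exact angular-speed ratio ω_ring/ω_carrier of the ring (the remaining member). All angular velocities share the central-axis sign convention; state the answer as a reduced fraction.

46/31

N_ring = 30 + 2·16 = 62
30(ω_s−ω_c) = −62(ω_r−ω_c),  ω_s=0, ω_c=1
ω_r = 1 − (30/62)(0−1) = 46/31
ω_r/ω_c = 46/31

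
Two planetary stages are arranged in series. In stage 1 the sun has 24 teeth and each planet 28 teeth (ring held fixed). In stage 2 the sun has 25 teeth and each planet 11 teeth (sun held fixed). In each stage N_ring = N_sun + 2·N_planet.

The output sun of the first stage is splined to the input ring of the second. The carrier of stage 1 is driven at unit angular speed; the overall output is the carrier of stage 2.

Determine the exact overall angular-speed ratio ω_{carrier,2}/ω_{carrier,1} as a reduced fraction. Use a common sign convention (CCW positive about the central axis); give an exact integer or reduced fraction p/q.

Stage 1: N_ring = 24 + 2·28 = 80
Stage 1: 24(ω_s−ω_c) = −80(ω_r−ω_c),  ω_r=0, ω_c=1
Stage 1: ω_s = 1 − (80/24)(0−1) = 13/3
  ⇒ ω_s¹/ω_c¹ = 13/3
Stage 2: N_ring = 25 + 2·11 = 47
Stage 2: 25(ω_s−ω_c) = −47(ω_r−ω_c),  ω_s=0, ω_r=1
Stage 2: 25(0−ω_c) = −47(1−ω_c)  ⇒  72ω_c = 47  ⇒  ω_c = 47/72
  ⇒ ω_c²/ω_r² = 47/72
Coupling ω_r² = ω_s¹ ⇒ overall = 13/3 × 47/72 = 611/216

611/216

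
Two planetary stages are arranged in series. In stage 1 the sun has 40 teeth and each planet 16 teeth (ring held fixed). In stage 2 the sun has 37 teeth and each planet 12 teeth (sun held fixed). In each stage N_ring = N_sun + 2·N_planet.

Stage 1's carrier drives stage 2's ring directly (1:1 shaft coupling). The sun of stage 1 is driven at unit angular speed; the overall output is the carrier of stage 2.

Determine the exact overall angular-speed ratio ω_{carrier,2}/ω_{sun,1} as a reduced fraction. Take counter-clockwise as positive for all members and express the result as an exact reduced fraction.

305/1372

Stage 1: N_ring = 40 + 2·16 = 72
Stage 1: 40(ω_s−ω_c) = −72(ω_r−ω_c),  ω_r=0, ω_s=1
Stage 1: 40(1−ω_c) = −72(0−ω_c)  ⇒  112ω_c = 40  ⇒  ω_c = 5/14
  ⇒ ω_c¹/ω_s¹ = 5/14
Stage 2: N_ring = 37 + 2·12 = 61
Stage 2: 37(ω_s−ω_c) = −61(ω_r−ω_c),  ω_s=0, ω_r=1
Stage 2: 37(0−ω_c) = −61(1−ω_c)  ⇒  98ω_c = 61  ⇒  ω_c = 61/98
  ⇒ ω_c²/ω_r² = 61/98
Coupling ω_r² = ω_c¹ ⇒ overall = 5/14 × 61/98 = 305/1372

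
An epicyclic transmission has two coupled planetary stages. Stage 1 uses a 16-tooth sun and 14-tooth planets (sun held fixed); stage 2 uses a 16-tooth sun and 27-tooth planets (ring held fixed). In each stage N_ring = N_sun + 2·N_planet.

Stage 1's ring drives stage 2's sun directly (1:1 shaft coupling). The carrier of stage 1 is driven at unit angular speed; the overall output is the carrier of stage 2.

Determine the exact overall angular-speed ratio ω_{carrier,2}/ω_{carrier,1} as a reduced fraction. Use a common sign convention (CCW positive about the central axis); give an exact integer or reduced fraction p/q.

Stage 1: N_ring = 16 + 2·14 = 44
Stage 1: 16(ω_s−ω_c) = −44(ω_r−ω_c),  ω_s=0, ω_c=1
Stage 1: ω_r = 1 − (16/44)(0−1) = 15/11
  ⇒ ω_r¹/ω_c¹ = 15/11
Stage 2: N_ring = 16 + 2·27 = 70
Stage 2: 16(ω_s−ω_c) = −70(ω_r−ω_c),  ω_r=0, ω_s=1
Stage 2: 16(1−ω_c) = −70(0−ω_c)  ⇒  86ω_c = 16  ⇒  ω_c = 8/43
  ⇒ ω_c²/ω_s² = 8/43
Coupling ω_s² = ω_r¹ ⇒ overall = 15/11 × 8/43 = 120/473

120/473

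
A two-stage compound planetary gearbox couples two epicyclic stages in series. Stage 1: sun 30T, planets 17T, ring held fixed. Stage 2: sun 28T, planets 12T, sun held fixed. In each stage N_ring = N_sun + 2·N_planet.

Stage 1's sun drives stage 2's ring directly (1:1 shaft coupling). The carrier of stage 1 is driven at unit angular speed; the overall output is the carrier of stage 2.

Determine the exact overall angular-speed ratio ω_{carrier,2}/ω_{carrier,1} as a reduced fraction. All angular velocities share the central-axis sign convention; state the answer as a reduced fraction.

Stage 1: N_ring = 30 + 2·17 = 64
Stage 1: 30(ω_s−ω_c) = −64(ω_r−ω_c),  ω_r=0, ω_c=1
Stage 1: ω_s = 1 − (64/30)(0−1) = 47/15
  ⇒ ω_s¹/ω_c¹ = 47/15
Stage 2: N_ring = 28 + 2·12 = 52
Stage 2: 28(ω_s−ω_c) = −52(ω_r−ω_c),  ω_s=0, ω_r=1
Stage 2: 28(0−ω_c) = −52(1−ω_c)  ⇒  80ω_c = 52  ⇒  ω_c = 13/20
  ⇒ ω_c²/ω_r² = 13/20
Coupling ω_r² = ω_s¹ ⇒ overall = 47/15 × 13/20 = 611/300

611/300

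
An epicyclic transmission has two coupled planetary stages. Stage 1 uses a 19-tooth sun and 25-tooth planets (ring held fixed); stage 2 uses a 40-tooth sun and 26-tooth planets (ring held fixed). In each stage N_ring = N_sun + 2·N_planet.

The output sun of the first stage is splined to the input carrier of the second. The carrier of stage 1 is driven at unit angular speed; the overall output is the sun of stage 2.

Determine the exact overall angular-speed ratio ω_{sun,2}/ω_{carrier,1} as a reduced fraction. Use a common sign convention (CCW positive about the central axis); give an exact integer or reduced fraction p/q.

Stage 1: N_ring = 19 + 2·25 = 69
Stage 1: 19(ω_s−ω_c) = −69(ω_r−ω_c),  ω_r=0, ω_c=1
Stage 1: ω_s = 1 − (69/19)(0−1) = 88/19
  ⇒ ω_s¹/ω_c¹ = 88/19
Stage 2: N_ring = 40 + 2·26 = 92
Stage 2: 40(ω_s−ω_c) = −92(ω_r−ω_c),  ω_r=0, ω_c=1
Stage 2: ω_s = 1 − (92/40)(0−1) = 33/10
  ⇒ ω_s²/ω_c² = 33/10
Coupling ω_c² = ω_s¹ ⇒ overall = 88/19 × 33/10 = 1452/95

1452/95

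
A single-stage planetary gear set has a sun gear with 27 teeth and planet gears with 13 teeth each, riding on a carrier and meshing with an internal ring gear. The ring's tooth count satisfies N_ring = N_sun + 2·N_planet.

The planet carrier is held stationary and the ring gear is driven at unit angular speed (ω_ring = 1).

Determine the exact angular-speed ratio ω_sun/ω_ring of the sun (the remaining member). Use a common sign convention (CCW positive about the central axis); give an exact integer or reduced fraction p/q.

N_ring = 27 + 2·13 = 53
27(ω_s−ω_c) = −53(ω_r−ω_c),  ω_c=0, ω_r=1
ω_s = 0 − (53/27)(1−0) = -53/27
ω_s/ω_r = -53/27

-53/27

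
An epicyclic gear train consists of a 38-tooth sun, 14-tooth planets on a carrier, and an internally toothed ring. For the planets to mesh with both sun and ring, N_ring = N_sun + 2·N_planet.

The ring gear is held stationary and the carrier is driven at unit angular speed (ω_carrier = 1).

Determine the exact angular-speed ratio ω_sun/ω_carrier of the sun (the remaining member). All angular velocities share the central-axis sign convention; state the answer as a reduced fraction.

N_ring = 38 + 2·14 = 66
38(ω_s−ω_c) = −66(ω_r−ω_c),  ω_r=0, ω_c=1
ω_s = 1 − (66/38)(0−1) = 52/19
ω_s/ω_c = 52/19

52/19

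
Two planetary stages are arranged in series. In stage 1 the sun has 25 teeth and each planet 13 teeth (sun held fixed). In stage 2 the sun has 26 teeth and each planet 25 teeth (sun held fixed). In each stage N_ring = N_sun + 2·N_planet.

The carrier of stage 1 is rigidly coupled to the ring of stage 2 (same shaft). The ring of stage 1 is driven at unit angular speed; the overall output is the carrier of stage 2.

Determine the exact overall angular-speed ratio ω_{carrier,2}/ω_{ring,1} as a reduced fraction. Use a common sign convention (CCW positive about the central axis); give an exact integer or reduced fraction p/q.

1/2

Stage 1: N_ring = 25 + 2·13 = 51
Stage 1: 25(ω_s−ω_c) = −51(ω_r−ω_c),  ω_s=0, ω_r=1
Stage 1: 25(0−ω_c) = −51(1−ω_c)  ⇒  76ω_c = 51  ⇒  ω_c = 51/76
  ⇒ ω_c¹/ω_r¹ = 51/76
Stage 2: N_ring = 26 + 2·25 = 76
Stage 2: 26(ω_s−ω_c) = −76(ω_r−ω_c),  ω_s=0, ω_r=1
Stage 2: 26(0−ω_c) = −76(1−ω_c)  ⇒  102ω_c = 76  ⇒  ω_c = 38/51
  ⇒ ω_c²/ω_r² = 38/51
Coupling ω_r² = ω_c¹ ⇒ overall = 51/76 × 38/51 = 1/2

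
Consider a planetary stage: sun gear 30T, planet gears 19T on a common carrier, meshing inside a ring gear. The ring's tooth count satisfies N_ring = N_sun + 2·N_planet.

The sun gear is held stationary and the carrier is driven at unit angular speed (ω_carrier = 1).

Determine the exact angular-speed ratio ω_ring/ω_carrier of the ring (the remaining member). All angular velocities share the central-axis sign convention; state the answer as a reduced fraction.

49/34

N_ring = 30 + 2·19 = 68
30(ω_s−ω_c) = −68(ω_r−ω_c),  ω_s=0, ω_c=1
ω_r = 1 − (30/68)(0−1) = 49/34
ω_r/ω_c = 49/34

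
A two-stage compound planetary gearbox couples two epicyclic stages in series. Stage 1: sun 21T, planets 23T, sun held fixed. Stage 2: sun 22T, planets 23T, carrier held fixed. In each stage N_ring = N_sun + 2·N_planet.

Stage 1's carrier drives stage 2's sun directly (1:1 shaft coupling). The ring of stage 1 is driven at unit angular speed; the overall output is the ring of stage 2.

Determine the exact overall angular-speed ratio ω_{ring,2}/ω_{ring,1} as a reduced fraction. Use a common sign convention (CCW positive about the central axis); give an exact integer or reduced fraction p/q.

Stage 1: N_ring = 21 + 2·23 = 67
Stage 1: 21(ω_s−ω_c) = −67(ω_r−ω_c),  ω_s=0, ω_r=1
Stage 1: 21(0−ω_c) = −67(1−ω_c)  ⇒  88ω_c = 67  ⇒  ω_c = 67/88
  ⇒ ω_c¹/ω_r¹ = 67/88
Stage 2: N_ring = 22 + 2·23 = 68
Stage 2: 22(ω_s−ω_c) = −68(ω_r−ω_c),  ω_c=0, ω_s=1
Stage 2: ω_r = 0 − (22/68)(1−0) = -11/34
  ⇒ ω_r²/ω_s² = -11/34
Coupling ω_s² = ω_c¹ ⇒ overall = 67/88 × -11/34 = -67/272

-67/272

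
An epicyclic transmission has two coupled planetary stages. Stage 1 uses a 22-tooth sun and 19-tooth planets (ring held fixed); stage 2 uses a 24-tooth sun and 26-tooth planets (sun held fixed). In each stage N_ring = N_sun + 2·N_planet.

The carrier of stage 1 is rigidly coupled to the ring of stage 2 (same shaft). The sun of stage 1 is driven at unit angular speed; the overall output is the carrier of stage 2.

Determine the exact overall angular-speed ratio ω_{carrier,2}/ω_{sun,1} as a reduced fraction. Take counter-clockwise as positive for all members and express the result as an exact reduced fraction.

Stage 1: N_ring = 22 + 2·19 = 60
Stage 1: 22(ω_s−ω_c) = −60(ω_r−ω_c),  ω_r=0, ω_s=1
Stage 1: 22(1−ω_c) = −60(0−ω_c)  ⇒  82ω_c = 22  ⇒  ω_c = 11/41
  ⇒ ω_c¹/ω_s¹ = 11/41
Stage 2: N_ring = 24 + 2·26 = 76
Stage 2: 24(ω_s−ω_c) = −76(ω_r−ω_c),  ω_s=0, ω_r=1
Stage 2: 24(0−ω_c) = −76(1−ω_c)  ⇒  100ω_c = 76  ⇒  ω_c = 19/25
  ⇒ ω_c²/ω_r² = 19/25
Coupling ω_r² = ω_c¹ ⇒ overall = 11/41 × 19/25 = 209/1025

209/1025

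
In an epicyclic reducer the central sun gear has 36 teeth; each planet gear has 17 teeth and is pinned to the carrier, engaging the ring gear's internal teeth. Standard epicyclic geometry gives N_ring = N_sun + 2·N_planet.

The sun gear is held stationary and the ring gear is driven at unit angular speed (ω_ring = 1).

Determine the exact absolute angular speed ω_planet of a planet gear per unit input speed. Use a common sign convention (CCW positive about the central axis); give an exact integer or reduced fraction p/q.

35/17

N_ring = 36 + 2·17 = 70
36(ω_s−ω_c) = −70(ω_r−ω_c),  ω_s=0, ω_r=1
36(0−ω_c) = −70(1−ω_c)  ⇒  106ω_c = 70  ⇒  ω_c = 35/53
sun–planet: 36·(0−35/53) = −17·(ω_p−ω_c)  ⇒  ω_p−ω_c = −(36/17)·(-35/53) = 1260/901
ω_p = 35/53 + 1260/901 = 35/17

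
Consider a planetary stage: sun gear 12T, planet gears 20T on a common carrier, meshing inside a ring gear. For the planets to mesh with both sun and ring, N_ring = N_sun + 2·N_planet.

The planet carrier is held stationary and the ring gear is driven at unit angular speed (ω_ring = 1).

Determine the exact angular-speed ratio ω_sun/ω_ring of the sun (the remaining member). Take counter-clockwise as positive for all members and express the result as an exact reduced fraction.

N_ring = 12 + 2·20 = 52
12(ω_s−ω_c) = −52(ω_r−ω_c),  ω_c=0, ω_r=1
ω_s = 0 − (52/12)(1−0) = -13/3
ω_s/ω_r = -13/3

-13/3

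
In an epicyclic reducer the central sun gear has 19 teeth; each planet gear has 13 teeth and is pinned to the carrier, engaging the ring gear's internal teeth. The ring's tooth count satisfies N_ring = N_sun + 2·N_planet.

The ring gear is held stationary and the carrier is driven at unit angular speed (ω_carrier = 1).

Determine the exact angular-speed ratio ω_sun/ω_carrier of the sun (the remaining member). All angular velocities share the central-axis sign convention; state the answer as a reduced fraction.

64/19

N_ring = 19 + 2·13 = 45
19(ω_s−ω_c) = −45(ω_r−ω_c),  ω_r=0, ω_c=1
ω_s = 1 − (45/19)(0−1) = 64/19
ω_s/ω_c = 64/19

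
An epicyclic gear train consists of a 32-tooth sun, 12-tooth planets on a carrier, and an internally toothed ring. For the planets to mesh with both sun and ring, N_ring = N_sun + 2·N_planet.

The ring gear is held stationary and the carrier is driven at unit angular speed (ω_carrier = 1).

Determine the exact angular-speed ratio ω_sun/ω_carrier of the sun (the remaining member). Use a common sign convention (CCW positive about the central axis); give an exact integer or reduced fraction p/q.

11/4

N_ring = 32 + 2·12 = 56
32(ω_s−ω_c) = −56(ω_r−ω_c),  ω_r=0, ω_c=1
ω_s = 1 − (56/32)(0−1) = 11/4
ω_s/ω_c = 11/4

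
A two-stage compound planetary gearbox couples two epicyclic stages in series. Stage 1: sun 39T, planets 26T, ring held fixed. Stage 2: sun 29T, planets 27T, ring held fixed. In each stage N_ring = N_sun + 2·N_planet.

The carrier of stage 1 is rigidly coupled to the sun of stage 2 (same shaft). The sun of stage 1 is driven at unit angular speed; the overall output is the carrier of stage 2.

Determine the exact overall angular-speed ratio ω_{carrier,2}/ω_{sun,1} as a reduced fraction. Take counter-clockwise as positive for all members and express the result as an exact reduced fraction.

87/1120

Stage 1: N_ring = 39 + 2·26 = 91
Stage 1: 39(ω_s−ω_c) = −91(ω_r−ω_c),  ω_r=0, ω_s=1
Stage 1: 39(1−ω_c) = −91(0−ω_c)  ⇒  130ω_c = 39  ⇒  ω_c = 3/10
  ⇒ ω_c¹/ω_s¹ = 3/10
Stage 2: N_ring = 29 + 2·27 = 83
Stage 2: 29(ω_s−ω_c) = −83(ω_r−ω_c),  ω_r=0, ω_s=1
Stage 2: 29(1−ω_c) = −83(0−ω_c)  ⇒  112ω_c = 29  ⇒  ω_c = 29/112
  ⇒ ω_c²/ω_s² = 29/112
Coupling ω_s² = ω_c¹ ⇒ overall = 3/10 × 29/112 = 87/1120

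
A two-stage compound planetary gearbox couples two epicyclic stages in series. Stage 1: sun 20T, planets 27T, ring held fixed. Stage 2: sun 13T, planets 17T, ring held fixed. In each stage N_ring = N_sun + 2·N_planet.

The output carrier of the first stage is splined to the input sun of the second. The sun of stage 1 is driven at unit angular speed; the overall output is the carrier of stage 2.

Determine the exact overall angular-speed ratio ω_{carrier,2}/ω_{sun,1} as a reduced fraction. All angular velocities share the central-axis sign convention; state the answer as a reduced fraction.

13/282

Stage 1: N_ring = 20 + 2·27 = 74
Stage 1: 20(ω_s−ω_c) = −74(ω_r−ω_c),  ω_r=0, ω_s=1
Stage 1: 20(1−ω_c) = −74(0−ω_c)  ⇒  94ω_c = 20  ⇒  ω_c = 10/47
  ⇒ ω_c¹/ω_s¹ = 10/47
Stage 2: N_ring = 13 + 2·17 = 47
Stage 2: 13(ω_s−ω_c) = −47(ω_r−ω_c),  ω_r=0, ω_s=1
Stage 2: 13(1−ω_c) = −47(0−ω_c)  ⇒  60ω_c = 13  ⇒  ω_c = 13/60
  ⇒ ω_c²/ω_s² = 13/60
Coupling ω_s² = ω_c¹ ⇒ overall = 10/47 × 13/60 = 13/282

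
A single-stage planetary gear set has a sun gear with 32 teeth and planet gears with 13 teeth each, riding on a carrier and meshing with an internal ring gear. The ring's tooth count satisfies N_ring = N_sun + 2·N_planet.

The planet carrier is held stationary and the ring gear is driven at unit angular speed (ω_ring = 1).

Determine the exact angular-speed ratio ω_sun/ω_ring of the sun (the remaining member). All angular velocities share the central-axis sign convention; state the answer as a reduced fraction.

-29/16

N_ring = 32 + 2·13 = 58
32(ω_s−ω_c) = −58(ω_r−ω_c),  ω_c=0, ω_r=1
ω_s = 0 − (58/32)(1−0) = -29/16
ω_s/ω_r = -29/16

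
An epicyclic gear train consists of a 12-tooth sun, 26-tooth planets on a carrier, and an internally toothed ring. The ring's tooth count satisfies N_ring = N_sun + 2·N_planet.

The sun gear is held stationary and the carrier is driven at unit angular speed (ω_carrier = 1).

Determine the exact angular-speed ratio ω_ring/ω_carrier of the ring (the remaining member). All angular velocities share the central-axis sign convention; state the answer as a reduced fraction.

19/16

N_ring = 12 + 2·26 = 64
12(ω_s−ω_c) = −64(ω_r−ω_c),  ω_s=0, ω_c=1
ω_r = 1 − (12/64)(0−1) = 19/16
ω_r/ω_c = 19/16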